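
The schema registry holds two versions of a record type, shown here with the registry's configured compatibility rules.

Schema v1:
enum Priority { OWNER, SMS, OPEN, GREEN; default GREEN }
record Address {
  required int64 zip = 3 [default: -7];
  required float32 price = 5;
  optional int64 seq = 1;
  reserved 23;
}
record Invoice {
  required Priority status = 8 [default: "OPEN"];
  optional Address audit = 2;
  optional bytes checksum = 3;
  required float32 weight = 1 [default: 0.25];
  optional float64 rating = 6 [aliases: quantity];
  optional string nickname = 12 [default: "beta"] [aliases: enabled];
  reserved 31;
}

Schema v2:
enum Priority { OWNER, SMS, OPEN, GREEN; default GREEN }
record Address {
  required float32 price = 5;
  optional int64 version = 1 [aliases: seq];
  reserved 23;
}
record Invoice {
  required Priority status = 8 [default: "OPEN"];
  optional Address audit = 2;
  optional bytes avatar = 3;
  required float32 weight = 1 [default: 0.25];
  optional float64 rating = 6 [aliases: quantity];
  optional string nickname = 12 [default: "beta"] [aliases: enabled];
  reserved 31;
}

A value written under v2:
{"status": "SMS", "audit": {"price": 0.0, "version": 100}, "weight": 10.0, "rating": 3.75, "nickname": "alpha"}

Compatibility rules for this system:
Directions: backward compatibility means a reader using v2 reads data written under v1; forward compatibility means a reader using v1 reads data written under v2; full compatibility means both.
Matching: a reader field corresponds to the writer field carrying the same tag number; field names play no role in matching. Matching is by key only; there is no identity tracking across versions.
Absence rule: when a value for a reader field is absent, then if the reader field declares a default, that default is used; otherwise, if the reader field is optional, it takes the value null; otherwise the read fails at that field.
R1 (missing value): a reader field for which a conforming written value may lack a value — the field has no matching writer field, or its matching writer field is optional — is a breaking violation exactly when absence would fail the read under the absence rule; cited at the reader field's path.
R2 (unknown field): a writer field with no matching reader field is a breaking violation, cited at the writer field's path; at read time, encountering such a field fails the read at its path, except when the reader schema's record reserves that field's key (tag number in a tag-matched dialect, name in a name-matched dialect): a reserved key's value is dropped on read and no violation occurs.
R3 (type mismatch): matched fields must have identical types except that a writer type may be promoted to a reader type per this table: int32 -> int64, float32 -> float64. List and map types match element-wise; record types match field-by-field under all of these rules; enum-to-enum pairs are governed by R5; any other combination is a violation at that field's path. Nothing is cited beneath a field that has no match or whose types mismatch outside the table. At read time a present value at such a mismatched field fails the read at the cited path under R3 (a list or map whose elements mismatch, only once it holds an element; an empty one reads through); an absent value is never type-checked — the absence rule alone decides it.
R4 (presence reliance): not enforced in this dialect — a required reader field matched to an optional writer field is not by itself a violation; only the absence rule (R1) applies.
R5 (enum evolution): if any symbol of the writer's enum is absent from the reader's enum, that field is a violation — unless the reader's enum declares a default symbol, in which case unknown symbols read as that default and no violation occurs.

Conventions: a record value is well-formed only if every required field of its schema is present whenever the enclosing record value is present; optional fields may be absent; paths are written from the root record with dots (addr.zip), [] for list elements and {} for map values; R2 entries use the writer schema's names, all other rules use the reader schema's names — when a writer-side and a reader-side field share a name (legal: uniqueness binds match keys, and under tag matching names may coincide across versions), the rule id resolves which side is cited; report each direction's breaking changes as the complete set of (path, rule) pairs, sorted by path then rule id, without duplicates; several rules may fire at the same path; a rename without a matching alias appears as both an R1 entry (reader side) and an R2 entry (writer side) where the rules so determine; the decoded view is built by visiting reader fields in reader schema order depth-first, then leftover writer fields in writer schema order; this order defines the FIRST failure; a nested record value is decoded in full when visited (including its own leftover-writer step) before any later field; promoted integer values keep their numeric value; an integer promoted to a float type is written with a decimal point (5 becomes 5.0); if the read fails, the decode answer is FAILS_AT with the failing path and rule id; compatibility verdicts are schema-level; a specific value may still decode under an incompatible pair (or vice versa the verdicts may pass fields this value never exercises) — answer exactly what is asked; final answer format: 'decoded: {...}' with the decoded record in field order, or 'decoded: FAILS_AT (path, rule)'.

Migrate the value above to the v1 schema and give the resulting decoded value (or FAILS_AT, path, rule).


in Invoice below, arrows point writer -> reader
decode (reader v1):
  status := "SMS"
  audit.zip := -7 (missing; default applied)
  audit.price := 0.0
  audit.seq := 100 (from writer version)
  checksum := null (missing; optional => null)
  weight := 10.0
  rating := 3.75
  nickname := "alpha"
  => decoded: {"status": "SMS", "audit": {"zip": -7, "price": 0.0, "seq": 100}, "checksum": null, "weight": 10.0, "rating": 3.75, "nickname": "alpha"}
ruling out the remaining Invoice differences:
  removed field zip from record Address -> shifts the Invoice verdicts, not this decode
  renamed field checksum to avatar in record Invoice -> no rule fires on it and the decoded Invoice view is identical with or without it
  renamed field seq to version in record Address (alias seq declared on the renamed field) -> no rule fires on it and the decoded Invoice view is identical with or without it

decoded: {"status": "SMS", "audit": {"zip": -7, "price": 0.0, "seq": 100}, "checksum": null, "weight": 10.0, "rating": 3.75, "nickname": "alpha"}


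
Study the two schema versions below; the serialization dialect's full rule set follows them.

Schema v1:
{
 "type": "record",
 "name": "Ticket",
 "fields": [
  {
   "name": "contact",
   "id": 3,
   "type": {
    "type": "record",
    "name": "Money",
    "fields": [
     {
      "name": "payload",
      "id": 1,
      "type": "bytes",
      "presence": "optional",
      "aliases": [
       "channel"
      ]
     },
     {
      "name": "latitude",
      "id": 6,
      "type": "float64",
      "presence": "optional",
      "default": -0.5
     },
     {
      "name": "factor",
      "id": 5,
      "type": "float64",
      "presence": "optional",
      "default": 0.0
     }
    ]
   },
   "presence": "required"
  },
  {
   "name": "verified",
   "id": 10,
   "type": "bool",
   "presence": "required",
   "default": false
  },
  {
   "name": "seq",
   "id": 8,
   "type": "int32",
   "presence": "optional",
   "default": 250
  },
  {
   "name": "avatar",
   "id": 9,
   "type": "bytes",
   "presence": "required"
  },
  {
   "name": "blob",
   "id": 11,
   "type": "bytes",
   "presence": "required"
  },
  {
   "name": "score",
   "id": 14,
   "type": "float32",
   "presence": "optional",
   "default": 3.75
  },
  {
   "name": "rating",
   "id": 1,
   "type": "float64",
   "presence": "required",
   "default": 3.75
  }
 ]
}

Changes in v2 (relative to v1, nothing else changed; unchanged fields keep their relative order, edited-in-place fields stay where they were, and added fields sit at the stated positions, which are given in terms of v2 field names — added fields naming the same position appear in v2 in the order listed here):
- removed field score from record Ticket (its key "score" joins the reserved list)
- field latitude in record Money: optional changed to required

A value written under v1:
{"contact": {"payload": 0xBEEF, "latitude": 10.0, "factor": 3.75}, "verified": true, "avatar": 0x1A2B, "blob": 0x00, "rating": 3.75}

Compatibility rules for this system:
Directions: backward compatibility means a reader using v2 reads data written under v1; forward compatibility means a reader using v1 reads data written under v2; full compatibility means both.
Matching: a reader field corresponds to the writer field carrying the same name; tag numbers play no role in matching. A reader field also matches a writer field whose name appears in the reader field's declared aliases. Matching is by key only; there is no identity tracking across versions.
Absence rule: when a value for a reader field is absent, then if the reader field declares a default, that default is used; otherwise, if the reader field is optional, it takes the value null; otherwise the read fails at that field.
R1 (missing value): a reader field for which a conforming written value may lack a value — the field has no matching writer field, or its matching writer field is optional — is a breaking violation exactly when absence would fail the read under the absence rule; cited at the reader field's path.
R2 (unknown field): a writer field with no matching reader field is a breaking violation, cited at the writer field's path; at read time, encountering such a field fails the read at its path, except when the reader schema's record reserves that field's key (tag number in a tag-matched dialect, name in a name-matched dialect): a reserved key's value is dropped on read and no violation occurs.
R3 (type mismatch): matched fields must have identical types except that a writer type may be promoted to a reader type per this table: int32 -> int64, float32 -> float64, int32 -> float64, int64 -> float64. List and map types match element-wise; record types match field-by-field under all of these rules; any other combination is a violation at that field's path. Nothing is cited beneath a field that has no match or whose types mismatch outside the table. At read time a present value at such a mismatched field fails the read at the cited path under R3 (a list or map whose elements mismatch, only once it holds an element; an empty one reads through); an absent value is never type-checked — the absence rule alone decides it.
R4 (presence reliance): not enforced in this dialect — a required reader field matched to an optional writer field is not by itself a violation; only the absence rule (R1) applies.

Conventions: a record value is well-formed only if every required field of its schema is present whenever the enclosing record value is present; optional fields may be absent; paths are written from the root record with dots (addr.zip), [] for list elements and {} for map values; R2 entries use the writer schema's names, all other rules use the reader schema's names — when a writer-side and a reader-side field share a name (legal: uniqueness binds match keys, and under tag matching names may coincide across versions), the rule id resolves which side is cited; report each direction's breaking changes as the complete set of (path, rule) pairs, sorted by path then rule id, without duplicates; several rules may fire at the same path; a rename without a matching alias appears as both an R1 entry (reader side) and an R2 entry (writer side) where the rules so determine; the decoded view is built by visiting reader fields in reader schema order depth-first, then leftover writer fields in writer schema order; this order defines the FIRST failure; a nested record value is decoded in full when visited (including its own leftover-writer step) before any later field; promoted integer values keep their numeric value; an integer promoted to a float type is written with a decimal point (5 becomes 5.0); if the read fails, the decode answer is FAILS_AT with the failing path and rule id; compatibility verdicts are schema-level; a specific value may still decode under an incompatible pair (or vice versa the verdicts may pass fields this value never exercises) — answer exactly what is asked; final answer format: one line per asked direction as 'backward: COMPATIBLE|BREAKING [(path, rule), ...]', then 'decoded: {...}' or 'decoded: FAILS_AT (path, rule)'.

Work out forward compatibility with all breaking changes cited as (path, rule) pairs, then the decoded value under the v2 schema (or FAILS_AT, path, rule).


arrows below run writer -> reader for Ticket
forward for Ticket (reader v1, writer v2):
  contact: paired with writer contact (Money -> Money; writer required)
  verified: paired with writer verified (bool -> bool; writer required)
  seq: paired with writer seq (int32 -> int32; writer optional)
  avatar: paired with writer avatar (bytes -> bytes; writer required)
  blob: paired with writer blob (bytes -> bytes; writer required)
  score: no writer match
  rating: paired with writer rating (float64 -> float64; writer required)
  contact.payload: paired with writer contact.payload (bytes -> bytes; writer optional)
  contact.latitude: paired with writer contact.latitude (float64 -> float64; writer required)
  contact.factor: paired with writer contact.factor (float64 -> float64; writer optional)
  => no violations; forward on Ticket: COMPATIBLE
decode walk for Ticket under reader schema v2:
  contact.payload := 0xBEEF
  contact.latitude := 10.0
  contact.factor := 3.75
  verified := true
  seq := 250 (no value, default fills)
  avatar := 0x1A2B
  blob := 0x00
  rating := 3.75
  => decoded: {"contact": {"payload": 0xBEEF, "latitude": 10.0, "factor": 3.75}, "verified": true, "seq": 250, "avatar": 0x1A2B, "blob": 0x00, "rating": 3.75}
the rest of the Ticket diff is inert for this question:
  field latitude in record Money: optional changed to required -> fires no rule on Ticket, leaving the asked answer as it is

forward: COMPATIBLE []; decoded: {"contact": {"payload": 0xBEEF, "latitude": 10.0, "factor": 3.75}, "verified": true, "seq": 250, "avatar": 0x1A2B, "blob": 0x00, "rating": 3.75}


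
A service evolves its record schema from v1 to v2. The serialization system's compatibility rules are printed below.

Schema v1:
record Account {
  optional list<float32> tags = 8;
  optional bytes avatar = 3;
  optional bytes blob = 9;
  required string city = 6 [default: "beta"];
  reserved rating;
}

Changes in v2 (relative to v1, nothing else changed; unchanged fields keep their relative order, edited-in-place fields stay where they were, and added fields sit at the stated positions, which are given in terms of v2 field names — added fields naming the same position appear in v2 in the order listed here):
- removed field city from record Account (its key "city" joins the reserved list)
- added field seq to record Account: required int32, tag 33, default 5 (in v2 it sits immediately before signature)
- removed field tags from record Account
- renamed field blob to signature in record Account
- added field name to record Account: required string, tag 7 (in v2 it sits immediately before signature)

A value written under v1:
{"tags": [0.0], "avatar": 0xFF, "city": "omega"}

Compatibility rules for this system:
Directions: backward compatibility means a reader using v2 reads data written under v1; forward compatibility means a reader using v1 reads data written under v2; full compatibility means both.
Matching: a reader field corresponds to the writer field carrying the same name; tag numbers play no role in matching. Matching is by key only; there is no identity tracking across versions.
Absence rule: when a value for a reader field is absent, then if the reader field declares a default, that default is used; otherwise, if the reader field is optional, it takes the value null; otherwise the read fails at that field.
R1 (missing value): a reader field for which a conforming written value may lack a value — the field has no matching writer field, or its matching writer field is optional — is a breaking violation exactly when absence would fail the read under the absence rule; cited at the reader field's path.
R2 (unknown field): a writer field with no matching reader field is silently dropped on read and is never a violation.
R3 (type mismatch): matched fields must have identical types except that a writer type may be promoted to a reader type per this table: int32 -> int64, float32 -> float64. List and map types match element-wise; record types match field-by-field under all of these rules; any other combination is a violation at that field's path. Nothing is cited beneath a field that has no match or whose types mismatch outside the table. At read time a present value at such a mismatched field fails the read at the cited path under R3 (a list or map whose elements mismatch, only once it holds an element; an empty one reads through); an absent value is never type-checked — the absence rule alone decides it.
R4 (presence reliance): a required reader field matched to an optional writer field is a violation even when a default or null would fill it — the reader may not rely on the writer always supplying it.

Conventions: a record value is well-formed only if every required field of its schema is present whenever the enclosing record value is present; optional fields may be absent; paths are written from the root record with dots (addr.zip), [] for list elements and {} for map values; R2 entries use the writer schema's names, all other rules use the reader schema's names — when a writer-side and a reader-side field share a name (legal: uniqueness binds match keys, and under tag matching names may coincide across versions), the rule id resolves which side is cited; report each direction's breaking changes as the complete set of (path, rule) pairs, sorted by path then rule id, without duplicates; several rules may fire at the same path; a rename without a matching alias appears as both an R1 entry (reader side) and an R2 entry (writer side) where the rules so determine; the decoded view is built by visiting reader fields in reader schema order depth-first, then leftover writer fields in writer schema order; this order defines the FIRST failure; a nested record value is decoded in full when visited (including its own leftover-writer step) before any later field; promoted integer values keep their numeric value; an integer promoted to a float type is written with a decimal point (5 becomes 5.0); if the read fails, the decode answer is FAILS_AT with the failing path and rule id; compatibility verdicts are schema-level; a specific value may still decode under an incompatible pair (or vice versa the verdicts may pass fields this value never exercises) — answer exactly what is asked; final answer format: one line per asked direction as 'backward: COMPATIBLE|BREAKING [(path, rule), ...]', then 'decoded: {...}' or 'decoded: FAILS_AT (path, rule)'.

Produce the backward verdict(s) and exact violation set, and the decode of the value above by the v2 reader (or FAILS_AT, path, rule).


backward: BREAKING [(name, R1)]; decoded: FAILS_AT (name, R1)

in Account below, arrows point writer -> reader
backward pass over Account, reader schema v2, writer schema v1:
  bytes -> bytes, writer optional: avatar aligns to avatar
  no writer field matches reader seq
  no writer field matches reader name
  no writer field matches reader signature
  writer field tags has no reader counterpart
  writer field blob has no reader counterpart
  writer field city has no reader counterpart
  breaking: (name, R1)
  => backward verdict for Account: BREAKING, 1 violation(s)
decode walk for Account under reader schema v2:
  avatar := 0xFF
  seq := 5 (absent -> default)
  read fails at name under R1 (no fill)
  => FAILS_AT (name, R1)
checking off the Account differences that do not matter here:
  removed field city from record Account (its key "city" joins the reserved list) -> triggers nothing under Account's printed rules — same verdict
  removed field tags from record Account -> triggers nothing under Account's printed rules — same verdict
  renamed field blob to signature in record Account -> triggers nothing under Account's printed rules — same verdict
  added field seq to record Account: required int32, tag 33, default 5 (in v2 it sits immediately before signature) -> triggers nothing under Account's printed rules — same verdict


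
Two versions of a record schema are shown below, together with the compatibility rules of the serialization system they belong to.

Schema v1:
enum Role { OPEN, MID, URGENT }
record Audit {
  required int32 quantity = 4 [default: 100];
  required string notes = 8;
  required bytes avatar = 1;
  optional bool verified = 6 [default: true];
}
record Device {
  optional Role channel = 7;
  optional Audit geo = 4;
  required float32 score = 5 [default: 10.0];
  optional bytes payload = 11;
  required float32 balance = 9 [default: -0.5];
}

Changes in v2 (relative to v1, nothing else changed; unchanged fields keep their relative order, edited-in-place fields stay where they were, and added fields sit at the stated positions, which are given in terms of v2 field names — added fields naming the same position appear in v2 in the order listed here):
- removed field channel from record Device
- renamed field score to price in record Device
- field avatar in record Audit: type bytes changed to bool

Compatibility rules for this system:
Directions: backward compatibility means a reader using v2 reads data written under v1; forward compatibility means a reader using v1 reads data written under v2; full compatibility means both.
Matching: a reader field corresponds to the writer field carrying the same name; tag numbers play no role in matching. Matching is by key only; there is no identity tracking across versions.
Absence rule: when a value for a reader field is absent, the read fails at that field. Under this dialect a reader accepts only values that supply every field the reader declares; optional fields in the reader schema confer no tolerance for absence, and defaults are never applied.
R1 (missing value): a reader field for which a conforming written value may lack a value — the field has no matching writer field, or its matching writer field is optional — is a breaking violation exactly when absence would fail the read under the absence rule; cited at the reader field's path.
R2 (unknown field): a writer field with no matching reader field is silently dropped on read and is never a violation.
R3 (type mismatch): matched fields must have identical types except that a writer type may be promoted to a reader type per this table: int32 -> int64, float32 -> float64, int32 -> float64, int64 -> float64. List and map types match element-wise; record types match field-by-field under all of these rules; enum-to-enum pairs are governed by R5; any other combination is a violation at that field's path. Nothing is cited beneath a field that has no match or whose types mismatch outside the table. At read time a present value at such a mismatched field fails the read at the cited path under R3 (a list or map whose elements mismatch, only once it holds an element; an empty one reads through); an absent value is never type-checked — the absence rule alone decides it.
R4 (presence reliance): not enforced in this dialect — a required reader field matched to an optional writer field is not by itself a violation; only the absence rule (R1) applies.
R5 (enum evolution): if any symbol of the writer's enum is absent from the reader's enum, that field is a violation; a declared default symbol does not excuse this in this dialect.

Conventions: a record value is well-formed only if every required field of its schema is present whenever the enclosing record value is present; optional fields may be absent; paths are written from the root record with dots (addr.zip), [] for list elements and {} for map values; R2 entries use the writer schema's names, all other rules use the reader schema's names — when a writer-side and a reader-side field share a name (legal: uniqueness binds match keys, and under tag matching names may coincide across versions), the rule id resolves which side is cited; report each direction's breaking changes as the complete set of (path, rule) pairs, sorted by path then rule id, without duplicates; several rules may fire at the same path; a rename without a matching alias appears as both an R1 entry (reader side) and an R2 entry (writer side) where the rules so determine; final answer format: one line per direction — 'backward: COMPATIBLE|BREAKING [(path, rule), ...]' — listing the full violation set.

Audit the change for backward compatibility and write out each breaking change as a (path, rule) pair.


arrows below run writer -> reader for Device
backward for Device (reader v2, writer v1):
  writer optional, Audit -> Audit: reader geo maps from writer geo
  price: no writer-side match
  writer optional, bytes -> bytes: reader payload maps from writer payload
  writer required, float32 -> float32: reader balance maps from writer balance
  leftover writer field: channel
  leftover writer field: score
  writer required, int32 -> int32: reader geo.quantity maps from writer geo.quantity
  writer required, string -> string: reader geo.notes maps from writer geo.notes
  writer required, bytes -> bool: reader geo.avatar maps from writer geo.avatar
  writer optional, bool -> bool: reader geo.verified maps from writer geo.verified
  R1 fires at geo
  R3 fires at geo.avatar
  R1 fires at geo.verified
  R1 fires at payload
  R1 fires at price
  => backward verdict for Device: BREAKING, 5 violation(s)

backward: BREAKING [(geo, R1), (geo.avatar, R3), (geo.verified, R1), (payload, R1), (price, R1)]


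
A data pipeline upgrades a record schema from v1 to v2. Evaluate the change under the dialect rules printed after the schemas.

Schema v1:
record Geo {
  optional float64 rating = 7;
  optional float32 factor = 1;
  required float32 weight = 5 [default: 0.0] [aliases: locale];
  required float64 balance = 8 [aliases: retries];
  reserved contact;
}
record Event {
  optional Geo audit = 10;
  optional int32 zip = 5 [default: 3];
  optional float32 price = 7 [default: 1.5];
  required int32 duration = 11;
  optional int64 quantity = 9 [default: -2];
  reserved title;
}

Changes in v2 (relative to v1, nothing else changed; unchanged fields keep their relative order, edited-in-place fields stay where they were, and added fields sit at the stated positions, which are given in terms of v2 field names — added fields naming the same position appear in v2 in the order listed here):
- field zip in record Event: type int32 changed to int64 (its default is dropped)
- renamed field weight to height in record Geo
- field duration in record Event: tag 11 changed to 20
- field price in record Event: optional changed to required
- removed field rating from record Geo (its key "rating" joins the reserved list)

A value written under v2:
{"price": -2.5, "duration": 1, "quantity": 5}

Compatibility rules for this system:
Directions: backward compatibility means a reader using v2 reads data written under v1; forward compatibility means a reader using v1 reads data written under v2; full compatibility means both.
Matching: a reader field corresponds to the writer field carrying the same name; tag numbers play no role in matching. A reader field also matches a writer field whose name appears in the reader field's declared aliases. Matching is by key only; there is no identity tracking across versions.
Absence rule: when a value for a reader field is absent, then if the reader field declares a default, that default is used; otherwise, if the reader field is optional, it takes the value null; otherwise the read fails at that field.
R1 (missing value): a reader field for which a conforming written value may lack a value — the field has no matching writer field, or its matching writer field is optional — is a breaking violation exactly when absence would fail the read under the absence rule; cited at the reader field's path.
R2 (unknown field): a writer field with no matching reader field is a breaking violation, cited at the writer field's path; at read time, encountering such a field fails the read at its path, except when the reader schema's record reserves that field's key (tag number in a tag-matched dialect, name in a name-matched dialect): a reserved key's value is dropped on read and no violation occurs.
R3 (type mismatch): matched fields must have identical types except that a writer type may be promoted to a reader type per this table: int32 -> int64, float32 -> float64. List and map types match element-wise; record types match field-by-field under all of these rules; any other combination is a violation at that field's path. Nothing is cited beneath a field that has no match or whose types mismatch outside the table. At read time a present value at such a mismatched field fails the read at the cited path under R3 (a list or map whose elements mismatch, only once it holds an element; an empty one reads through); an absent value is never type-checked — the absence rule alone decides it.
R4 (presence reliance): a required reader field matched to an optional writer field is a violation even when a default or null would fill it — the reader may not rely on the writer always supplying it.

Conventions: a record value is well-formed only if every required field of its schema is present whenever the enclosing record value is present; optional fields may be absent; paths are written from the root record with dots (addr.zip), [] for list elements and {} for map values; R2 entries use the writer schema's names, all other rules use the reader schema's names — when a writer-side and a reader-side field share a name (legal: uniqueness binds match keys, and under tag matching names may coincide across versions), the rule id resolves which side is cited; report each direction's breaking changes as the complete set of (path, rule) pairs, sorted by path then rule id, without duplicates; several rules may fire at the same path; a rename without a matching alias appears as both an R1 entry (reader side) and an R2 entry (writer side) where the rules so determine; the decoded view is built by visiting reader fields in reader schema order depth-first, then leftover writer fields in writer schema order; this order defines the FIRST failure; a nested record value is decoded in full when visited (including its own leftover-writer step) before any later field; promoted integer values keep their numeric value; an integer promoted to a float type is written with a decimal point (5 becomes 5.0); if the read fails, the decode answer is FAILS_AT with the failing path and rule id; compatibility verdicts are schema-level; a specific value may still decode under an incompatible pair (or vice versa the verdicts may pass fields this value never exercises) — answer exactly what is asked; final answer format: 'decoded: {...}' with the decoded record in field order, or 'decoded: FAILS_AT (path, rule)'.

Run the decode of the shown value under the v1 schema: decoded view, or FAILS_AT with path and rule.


decoded: {"audit": null, "zip": 3, "price": -2.5, "duration": 1, "quantity": 5}

arrows below run writer -> reader for Event
decoding the Event value with the v1 reader:
  audit := null (absent, optional -> null)
  zip := 3 (absent -> default)
  price := -2.5
  duration := 1
  quantity := 5
  => decoded: {"audit": null, "zip": 3, "price": -2.5, "duration": 1, "quantity": 5}
diffs on Event not affecting the asked answer:
  field zip in record Event: type int32 changed to int64 (its default is dropped) -> matters for Event compatibility verdicts, not for this value's decode
  renamed field weight to height in record Geo -> matters for Event compatibility verdicts, not for this value's decode
  field duration in record Event: tag 11 changed to 20 -> triggers nothing under the printed rules; the Event answer is the same either way
  field price in record Event: optional changed to required -> matters for Event compatibility verdicts, not for this value's decode
  removed field rating from record Geo (its key "rating" joins the reserved list) -> triggers nothing under the printed rules; the Event answer is the same either way


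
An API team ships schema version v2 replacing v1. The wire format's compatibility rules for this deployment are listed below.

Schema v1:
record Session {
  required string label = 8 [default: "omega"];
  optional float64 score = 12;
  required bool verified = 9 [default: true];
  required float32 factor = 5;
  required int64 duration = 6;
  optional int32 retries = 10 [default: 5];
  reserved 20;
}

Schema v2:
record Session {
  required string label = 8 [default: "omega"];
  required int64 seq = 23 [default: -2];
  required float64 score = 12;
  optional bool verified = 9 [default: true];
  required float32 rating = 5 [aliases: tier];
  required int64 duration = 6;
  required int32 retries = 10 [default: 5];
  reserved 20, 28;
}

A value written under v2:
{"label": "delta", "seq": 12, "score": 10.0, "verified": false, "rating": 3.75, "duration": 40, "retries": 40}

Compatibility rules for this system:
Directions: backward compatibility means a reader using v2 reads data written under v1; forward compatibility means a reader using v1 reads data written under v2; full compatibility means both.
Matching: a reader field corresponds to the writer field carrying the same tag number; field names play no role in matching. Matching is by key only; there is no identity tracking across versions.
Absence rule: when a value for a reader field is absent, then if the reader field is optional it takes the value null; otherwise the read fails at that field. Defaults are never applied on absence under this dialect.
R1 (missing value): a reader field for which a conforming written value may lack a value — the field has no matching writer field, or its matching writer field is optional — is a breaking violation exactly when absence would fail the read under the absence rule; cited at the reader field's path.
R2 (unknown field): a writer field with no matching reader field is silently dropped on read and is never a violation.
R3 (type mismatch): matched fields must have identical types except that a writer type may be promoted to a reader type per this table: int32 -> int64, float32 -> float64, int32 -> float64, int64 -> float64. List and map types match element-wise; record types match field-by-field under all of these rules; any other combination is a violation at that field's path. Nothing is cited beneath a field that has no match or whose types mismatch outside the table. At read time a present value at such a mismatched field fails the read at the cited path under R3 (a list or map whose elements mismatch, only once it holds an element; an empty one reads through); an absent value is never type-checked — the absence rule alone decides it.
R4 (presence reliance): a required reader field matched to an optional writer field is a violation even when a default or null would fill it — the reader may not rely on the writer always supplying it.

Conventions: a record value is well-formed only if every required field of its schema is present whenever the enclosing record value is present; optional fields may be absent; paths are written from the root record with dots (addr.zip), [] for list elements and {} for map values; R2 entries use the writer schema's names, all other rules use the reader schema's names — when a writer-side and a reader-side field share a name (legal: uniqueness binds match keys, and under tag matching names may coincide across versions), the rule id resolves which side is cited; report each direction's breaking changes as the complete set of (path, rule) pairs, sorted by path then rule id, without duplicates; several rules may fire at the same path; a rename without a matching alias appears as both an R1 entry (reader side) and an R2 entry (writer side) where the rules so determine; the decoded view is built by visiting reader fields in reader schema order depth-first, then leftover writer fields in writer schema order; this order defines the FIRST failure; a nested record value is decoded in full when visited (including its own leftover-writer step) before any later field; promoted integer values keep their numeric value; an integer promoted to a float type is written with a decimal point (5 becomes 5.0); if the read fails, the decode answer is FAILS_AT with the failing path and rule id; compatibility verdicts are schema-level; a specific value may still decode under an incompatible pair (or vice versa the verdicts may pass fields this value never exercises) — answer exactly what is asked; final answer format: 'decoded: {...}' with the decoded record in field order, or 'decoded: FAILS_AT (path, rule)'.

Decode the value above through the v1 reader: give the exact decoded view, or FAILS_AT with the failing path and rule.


the writer's type comes first in each Session pair
decode (reader v1):
  label := "delta"
  score := 10.0
  verified := false
  factor := 3.75 (from writer rating)
  duration := 40
  retries := 40
  writer seq: no reader field; dropped
  => decoded: {"label": "delta", "score": 10.0, "verified": false, "factor": 3.75, "duration": 40, "retries": 40}
the rest of the Session diff is inert for this question:
  renamed field factor to rating in record Session -> triggers nothing under the printed rules; the Session answer is the same either way
  field score in record Session: optional changed to required -> shifts the Session verdicts, not this decode
  field retries in record Session: optional changed to required -> shifts the Session verdicts, not this decode
  field verified in record Session: required changed to optional -> shifts the Session verdicts, not this decode
  added field seq to record Session: required int64, tag 23, default -2 (in v2 it sits immediately before score) -> shifts the Session verdicts, not this decode

decoded: {"label": "delta", "score": 10.0, "verified": false, "factor": 3.75, "duration": 40, "retries": 40}


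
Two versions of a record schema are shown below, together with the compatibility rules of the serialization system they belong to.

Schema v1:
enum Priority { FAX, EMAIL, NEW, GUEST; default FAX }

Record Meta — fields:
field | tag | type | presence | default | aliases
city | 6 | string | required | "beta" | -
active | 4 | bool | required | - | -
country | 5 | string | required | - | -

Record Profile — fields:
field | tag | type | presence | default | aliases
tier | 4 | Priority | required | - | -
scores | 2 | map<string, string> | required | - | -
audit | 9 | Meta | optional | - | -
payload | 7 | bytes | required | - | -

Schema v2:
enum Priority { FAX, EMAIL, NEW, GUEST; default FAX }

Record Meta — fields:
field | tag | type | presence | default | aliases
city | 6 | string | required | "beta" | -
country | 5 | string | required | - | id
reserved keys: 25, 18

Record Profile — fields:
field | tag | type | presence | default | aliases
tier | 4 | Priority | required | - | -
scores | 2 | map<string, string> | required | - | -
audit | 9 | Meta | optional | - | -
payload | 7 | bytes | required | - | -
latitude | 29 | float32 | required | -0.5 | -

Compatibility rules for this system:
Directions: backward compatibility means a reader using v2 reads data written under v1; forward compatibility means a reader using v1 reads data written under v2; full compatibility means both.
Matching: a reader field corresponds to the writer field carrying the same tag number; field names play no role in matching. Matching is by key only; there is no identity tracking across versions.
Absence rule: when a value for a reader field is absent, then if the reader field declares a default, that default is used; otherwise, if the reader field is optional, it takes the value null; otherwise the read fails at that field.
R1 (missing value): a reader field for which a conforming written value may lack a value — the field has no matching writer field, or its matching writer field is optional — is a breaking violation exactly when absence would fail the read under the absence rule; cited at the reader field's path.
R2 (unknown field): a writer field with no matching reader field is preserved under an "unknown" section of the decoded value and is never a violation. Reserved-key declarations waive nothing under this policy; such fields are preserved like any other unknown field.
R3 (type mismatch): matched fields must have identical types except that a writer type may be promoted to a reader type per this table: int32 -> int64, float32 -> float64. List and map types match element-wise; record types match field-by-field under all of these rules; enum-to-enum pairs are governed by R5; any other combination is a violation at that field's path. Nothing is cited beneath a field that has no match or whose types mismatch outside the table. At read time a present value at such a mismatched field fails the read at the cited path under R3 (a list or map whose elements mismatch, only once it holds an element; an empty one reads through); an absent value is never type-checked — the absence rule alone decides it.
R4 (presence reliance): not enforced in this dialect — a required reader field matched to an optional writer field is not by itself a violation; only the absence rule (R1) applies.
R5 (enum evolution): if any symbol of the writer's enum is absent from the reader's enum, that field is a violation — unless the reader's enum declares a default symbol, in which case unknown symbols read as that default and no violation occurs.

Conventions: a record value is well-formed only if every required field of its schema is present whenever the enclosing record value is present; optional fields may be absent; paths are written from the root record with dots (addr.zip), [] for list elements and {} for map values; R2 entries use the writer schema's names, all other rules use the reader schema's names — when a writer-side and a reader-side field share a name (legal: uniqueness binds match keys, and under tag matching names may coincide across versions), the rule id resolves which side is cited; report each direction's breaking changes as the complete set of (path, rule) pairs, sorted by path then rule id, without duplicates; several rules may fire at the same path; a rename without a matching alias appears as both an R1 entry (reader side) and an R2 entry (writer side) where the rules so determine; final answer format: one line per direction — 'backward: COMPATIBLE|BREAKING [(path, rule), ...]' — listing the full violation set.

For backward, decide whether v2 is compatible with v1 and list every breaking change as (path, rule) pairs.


backward: COMPATIBLE []

in Profile below, arrows point writer -> reader
checking backward for Profile: reader v2 against writer v1:
  writer required, Priority -> Priority: reader tier maps from writer tier
  writer required, map<string, string> -> map<string, string>: reader scores maps from writer scores
  writer optional, Meta -> Meta: reader audit maps from writer audit
  writer required, bytes -> bytes: reader payload maps from writer payload
  no writer field matches reader latitude
  writer required, string -> string: reader audit.city maps from writer audit.city
  writer required, string -> string: reader audit.country maps from writer audit.country
  writer audit.active: unknown to reader
  => backward: COMPATIBLE
the rest of the Profile diff is inert for this question:
  removed field active from record Meta -> fires only in the forward direction of Profile, which is not asked here
  added field latitude to record Profile: required float32, tag 29, default -0.5 (in v2 it sits last) -> inert for the asked Profile verdict: nothing fires
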